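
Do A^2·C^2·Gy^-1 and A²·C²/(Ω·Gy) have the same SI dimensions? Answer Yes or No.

No

Left side:
  C = A·s = s·A (charge = current × time).
  So C² = s²·A².
  Gy = J/kg (absorbed dose = energy per mass),
      = m²·s⁻².
  So Gy⁻¹ = m⁻²·s².
  Combining: A²·C²·Gy⁻¹ = A² · (s²·A²) · (m⁻²·s²) = m⁻²·s⁴·A⁴.
Right side:
  C = A·s = s·A (charge = current × time).
  So C² = s²·A².
  Ω = V/A (resistance = voltage per current),
      = kg·m²·s⁻³·A⁻².
  So Ω⁻¹ = kg⁻¹·m⁻²·s³·A².
  Gy = J/kg (absorbed dose = energy per mass),
      = m²·s⁻².
  So Gy⁻¹ = m⁻²·s².
  Combining: A²·C²·Ω⁻¹·Gy⁻¹ = A² · (s²·A²) · (kg⁻¹·m⁻²·s³·A²) · (m⁻²·s²) = kg⁻¹·m⁻⁴·s⁷·A⁶.
Left is m⁻²·s⁴·A⁴; right is kg⁻¹·m⁻⁴·s⁷·A⁶ — different.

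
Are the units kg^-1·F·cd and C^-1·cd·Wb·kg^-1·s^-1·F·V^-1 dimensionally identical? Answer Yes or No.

Left side:
  F = kg⁻¹·m⁻²·s⁴·A².
  Combining: kg⁻¹·F·cd = kg⁻¹ · (kg⁻¹·m⁻²·s⁴·A²) · cd = kg⁻²·m⁻²·s⁴·A²·cd.
Right side:
  C = A·s = s·A (charge = current × time).
  So C⁻¹ = s⁻¹·A⁻¹.
  Wb = V·s (flux: a volt is a weber per second),
      = kg·m²·s⁻²·A⁻¹.
  F = C/V (capacitance = charge per voltage),
      = A·s/(kg·m²·s⁻³·A⁻¹) (substituting C and V),
      = kg⁻¹·m⁻²·s⁴·A².
  V = W/A (potential = power per current),
      = kg·m²·s⁻³·A⁻¹.
  So V⁻¹ = kg⁻¹·m⁻²·s³·A.
  Combining: C⁻¹·cd·Wb·kg⁻¹·s⁻¹·F·V⁻¹ = (s⁻¹·A⁻¹) · cd · (kg·m²·s⁻²·A⁻¹) · kg⁻¹ · s⁻¹ · (kg⁻¹·m⁻²·s⁴·A²) · (kg⁻¹·m⁻²·s³·A) = kg⁻²·m⁻²·s³·A·cd.
Left is kg⁻²·m⁻²·s⁴·A²·cd; right is kg⁻²·m⁻²·s³·A·cd — different.

No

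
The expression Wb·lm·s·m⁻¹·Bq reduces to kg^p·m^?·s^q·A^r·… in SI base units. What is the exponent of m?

Wb = V·s (flux: a volt is a weber per second),
    = kg·m²·s⁻²·A⁻¹.
lm = cd·sr = cd (luminous flux; sr is dimensionless).
Bq = 1/s = s⁻¹ (activity is decays per second).
Combining: Wb·lm·s·m⁻¹·Bq = (kg·m²·s⁻²·A⁻¹) · cd · s · m⁻¹ · s⁻¹ = kg·m·s⁻²·A⁻¹·cd.
The exponent of m is 1.

1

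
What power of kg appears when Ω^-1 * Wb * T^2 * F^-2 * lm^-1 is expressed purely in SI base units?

4

Ω = kg·m²·s⁻³·A⁻².
So Ω⁻¹ = kg⁻¹·m⁻²·s³·A².
Wb = kg·m²·s⁻²·A⁻¹.
T = kg·s⁻²·A⁻¹.
So T² = kg²·s⁻⁴·A⁻².
F = kg⁻¹·m⁻²·s⁴·A².
So F⁻² = kg²·m⁴·s⁻⁸·A⁻⁴.
lm = cd.
So lm⁻¹ = cd⁻¹.
Combining: Ω⁻¹·Wb·T²·F⁻²·lm⁻¹ = (kg⁻¹·m⁻²·s³·A²) · (kg·m²·s⁻²·A⁻¹) · (kg²·s⁻⁴·A⁻²) · (kg²·m⁴·s⁻⁸·A⁻⁴) · cd⁻¹ = kg⁴·m⁴·s⁻¹¹·A⁻⁵·cd⁻¹.
The exponent of kg is 4.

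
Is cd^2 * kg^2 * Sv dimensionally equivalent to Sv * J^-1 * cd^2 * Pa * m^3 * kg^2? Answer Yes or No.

Yes

Left side:
  Sv = m²·s⁻².
  Combining: cd²·kg²·Sv = cd² · kg² · (m²·s⁻²) = kg²·m²·s⁻²·cd².
Right side:
  Sv = J/kg (equivalent dose = energy per mass),
      = m²·s⁻².
  J = N·m (work = force × distance),
      = kg·m²·s⁻².
  So J⁻¹ = kg⁻¹·m⁻²·s².
  Pa = N/m² (pressure = force per area),
      = kg·m⁻¹·s⁻².
  Combining: Sv·J⁻¹·cd²·Pa·m³·kg² = (m²·s⁻²) · (kg⁻¹·m⁻²·s²) · cd² · (kg·m⁻¹·s⁻²) · m³ · kg² = kg²·m²·s⁻²·cd².
Both reduce to kg²·m²·s⁻²·cd².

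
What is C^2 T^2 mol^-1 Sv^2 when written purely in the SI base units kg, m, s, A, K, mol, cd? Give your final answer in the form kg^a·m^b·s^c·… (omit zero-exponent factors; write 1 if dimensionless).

kg²·m⁴·s⁻⁶·mol⁻¹

C = s·A.
So C² = s²·A².
T = kg·s⁻²·A⁻¹.
So T² = kg²·s⁻⁴·A⁻².
Sv = m²·s⁻².
So Sv² = m⁴·s⁻⁴.
Combining: C²·T²·mol⁻¹·Sv² = (s²·A²) · (kg²·s⁻⁴·A⁻²) · mol⁻¹ · (m⁴·s⁻⁴) = kg²·m⁴·s⁻⁶·mol⁻¹.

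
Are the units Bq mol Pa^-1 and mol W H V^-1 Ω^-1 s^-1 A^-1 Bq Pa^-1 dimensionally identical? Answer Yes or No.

Yes

Left side:
  Bq = 1/s = s⁻¹ (activity is decays per second).
  Pa = N/m² (pressure = force per area),
      = kg·m⁻¹·s⁻².
  So Pa⁻¹ = kg⁻¹·m·s².
  Combining: Bq·mol·Pa⁻¹ = s⁻¹ · mol · (kg⁻¹·m·s²) = kg⁻¹·m·s·mol.
Right side:
  W = J/s (power = energy per time),
      = kg·m²·s⁻³.
  H = Wb/A (inductance = flux per current),
      = kg·m²·s⁻²·A⁻².
  V = W/A (potential = power per current),
      = kg·m²·s⁻³·A⁻¹.
  So V⁻¹ = kg⁻¹·m⁻²·s³·A.
  Ω = V/A (resistance = voltage per current),
      = kg·m²·s⁻³·A⁻².
  So Ω⁻¹ = kg⁻¹·m⁻²·s³·A².
  Bq = 1/s = s⁻¹ (activity is decays per second).
  Pa = N/m² (pressure = force per area),
      = kg·m⁻¹·s⁻².
  So Pa⁻¹ = kg⁻¹·m·s².
  Combining: mol·W·H·V⁻¹·Ω⁻¹·s⁻¹·A⁻¹·Bq·Pa⁻¹ = mol · (kg·m²·s⁻³) · (kg·m²·s⁻²·A⁻²) · (kg⁻¹·m⁻²·s³·A) · (kg⁻¹·m⁻²·s³·A²) · s⁻¹ · A⁻¹ · s⁻¹ · (kg⁻¹·m·s²) = kg⁻¹·m·s·mol.
Both reduce to kg⁻¹·m·s·mol.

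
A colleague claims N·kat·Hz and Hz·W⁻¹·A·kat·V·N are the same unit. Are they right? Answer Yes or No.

Yes

Left side:
  N = kg·m/s² = kg·m·s⁻² (force = mass × acceleration).
  kat = mol/s = s⁻¹·mol (catalytic activity).
  Hz = 1/s = s⁻¹ (frequency is cycles per second).
  Combining: N·kat·Hz = (kg·m·s⁻²) · (s⁻¹·mol) · s⁻¹ = kg·m·s⁻⁴·mol.
Right side:
  Hz = 1/s = s⁻¹ (frequency is cycles per second).
  W = J/s (power = energy per time),
      = kg·m²·s⁻³.
  So W⁻¹ = kg⁻¹·m⁻²·s³.
  kat = mol/s = s⁻¹·mol (catalytic activity).
  V = W/A (potential = power per current),
      = kg·m²·s⁻³·A⁻¹.
  N = kg·m/s² = kg·m·s⁻² (force = mass × acceleration).
  Combining: Hz·W⁻¹·A·kat·V·N = s⁻¹ · (kg⁻¹·m⁻²·s³) · A · (s⁻¹·mol) · (kg·m²·s⁻³·A⁻¹) · (kg·m·s⁻²) = kg·m·s⁻⁴·mol.
Both reduce to kg·m·s⁻⁴·mol.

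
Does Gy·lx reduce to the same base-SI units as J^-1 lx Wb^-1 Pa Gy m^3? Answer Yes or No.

Left side:
  Gy = J/kg (absorbed dose = energy per mass),
      = m²·s⁻².
  lx = lm/m² (illuminance = luminous flux per area),
      = m⁻²·cd.
  Combining: Gy·lx = (m²·s⁻²) · (m⁻²·cd) = s⁻²·cd.
Right side:
  J = N·m (work = force × distance),
      = kg·m²·s⁻².
  So J⁻¹ = kg⁻¹·m⁻²·s².
  lx = lm/m² (illuminance = luminous flux per area),
      = m⁻²·cd.
  Wb = V·s (flux: a volt is a weber per second),
      = kg·m²·s⁻²·A⁻¹.
  So Wb⁻¹ = kg⁻¹·m⁻²·s²·A.
  Pa = N/m² (pressure = force per area),
      = kg·m⁻¹·s⁻².
  Gy = J/kg (absorbed dose = energy per mass),
      = m²·s⁻².
  Combining: J⁻¹·lx·Wb⁻¹·Pa·Gy·m³ = (kg⁻¹·m⁻²·s²) · (m⁻²·cd) · (kg⁻¹·m⁻²·s²·A) · (kg·m⁻¹·s⁻²) · (m²·s⁻²) · m³ = kg⁻¹·m⁻²·A·cd.
Left is s⁻²·cd; right is kg⁻¹·m⁻²·A·cd — different.

No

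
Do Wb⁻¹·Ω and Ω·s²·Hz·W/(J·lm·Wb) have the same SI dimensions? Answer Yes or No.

Left side:
  Wb = kg·m²·s⁻²·A⁻¹.
  So Wb⁻¹ = kg⁻¹·m⁻²·s²·A.
  Ω = kg·m²·s⁻³·A⁻².
  Combining: Wb⁻¹·Ω = (kg⁻¹·m⁻²·s²·A) · (kg·m²·s⁻³·A⁻²) = s⁻¹·A⁻¹.
Right side:
  Ω = kg·m²·s⁻³·A⁻².
  J = kg·m²·s⁻².
  So J⁻¹ = kg⁻¹·m⁻²·s².
  lm = cd.
  So lm⁻¹ = cd⁻¹.
  Wb = kg·m²·s⁻²·A⁻¹.
  So Wb⁻¹ = kg⁻¹·m⁻²·s²·A.
  Hz = s⁻¹.
  W = kg·m²·s⁻³.
  Combining: Ω·s²·J⁻¹·lm⁻¹·Wb⁻¹·Hz·W = (kg·m²·s⁻³·A⁻²) · s² · (kg⁻¹·m⁻²·s²) · cd⁻¹ · (kg⁻¹·m⁻²·s²·A) · s⁻¹ · (kg·m²·s⁻³) = s⁻¹·A⁻¹·cd⁻¹.
Left is s⁻¹·A⁻¹; right is s⁻¹·A⁻¹·cd⁻¹ — different.

No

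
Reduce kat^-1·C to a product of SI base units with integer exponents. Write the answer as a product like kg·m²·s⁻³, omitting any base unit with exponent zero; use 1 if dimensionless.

kat = s⁻¹·mol.
So kat⁻¹ = s·mol⁻¹.
C = s·A.
Combining: kat⁻¹·C = (s·mol⁻¹) · (s·A) = s²·A·mol⁻¹.

s²·A·mol⁻¹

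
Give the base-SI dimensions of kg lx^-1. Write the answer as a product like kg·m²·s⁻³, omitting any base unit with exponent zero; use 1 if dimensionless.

lx = lm/m² (illuminance = luminous flux per area),
    = m⁻²·cd.
So lx⁻¹ = m²·cd⁻¹.
Combining: kg·lx⁻¹ = kg · (m²·cd⁻¹) = kg·m²·cd⁻¹.

kg·m²·cd⁻¹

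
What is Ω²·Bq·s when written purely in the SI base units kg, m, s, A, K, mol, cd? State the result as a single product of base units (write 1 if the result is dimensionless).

kg²·m⁴·s⁻⁶·A⁻⁴

Ω = kg·m²·s⁻³·A⁻².
So Ω² = kg²·m⁴·s⁻⁶·A⁻⁴.
Bq = s⁻¹.
Combining: Ω²·Bq·s = (kg²·m⁴·s⁻⁶·A⁻⁴) · s⁻¹ · s = kg²·m⁴·s⁻⁶·A⁻⁴.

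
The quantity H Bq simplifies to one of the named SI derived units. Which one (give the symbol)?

H = kg·m²·s⁻²·A⁻².
Bq = s⁻¹.
Combining: H·Bq = (kg·m²·s⁻²·A⁻²) · s⁻¹ = kg·m²·s⁻³·A⁻².
kg·m²·s⁻³·A⁻² is the base-SI form of the ohm.

Ω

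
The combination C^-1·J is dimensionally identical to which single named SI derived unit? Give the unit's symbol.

C = A·s = s·A (charge = current × time).
So C⁻¹ = s⁻¹·A⁻¹.
J = N·m (work = force × distance),
    = kg·m²·s⁻².
Combining: C⁻¹·J = (s⁻¹·A⁻¹) · (kg·m²·s⁻²) = kg·m²·s⁻³·A⁻¹.
kg·m²·s⁻³·A⁻¹ is the base-SI form of the volt.

V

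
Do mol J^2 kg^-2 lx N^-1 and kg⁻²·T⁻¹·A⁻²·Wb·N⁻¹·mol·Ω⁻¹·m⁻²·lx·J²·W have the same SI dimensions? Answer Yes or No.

Yes

Left side:
  J = N·m (work = force × distance),
      = kg·m²·s⁻².
  So J² = kg²·m⁴·s⁻⁴.
  lx = lm/m² (illuminance = luminous flux per area),
      = m⁻²·cd.
  N = kg·m/s² = kg·m·s⁻² (force = mass × acceleration).
  So N⁻¹ = kg⁻¹·m⁻¹·s².
  Combining: mol·J²·kg⁻²·lx·N⁻¹ = mol · (kg²·m⁴·s⁻⁴) · kg⁻² · (m⁻²·cd) · (kg⁻¹·m⁻¹·s²) = kg⁻¹·m·s⁻²·mol·cd.
Right side:
  T = kg·s⁻²·A⁻¹.
  So T⁻¹ = kg⁻¹·s²·A.
  Wb = kg·m²·s⁻²·A⁻¹.
  N = kg·m·s⁻².
  So N⁻¹ = kg⁻¹·m⁻¹·s².
  Ω = kg·m²·s⁻³·A⁻².
  So Ω⁻¹ = kg⁻¹·m⁻²·s³·A².
  lx = m⁻²·cd.
  J = kg·m²·s⁻².
  So J² = kg²·m⁴·s⁻⁴.
  W = kg·m²·s⁻³.
  Combining: kg⁻²·T⁻¹·A⁻²·Wb·N⁻¹·mol·Ω⁻¹·m⁻²·lx·J²·W = kg⁻² · (kg⁻¹·s²·A) · A⁻² · (kg·m²·s⁻²·A⁻¹) · (kg⁻¹·m⁻¹·s²) · mol · (kg⁻¹·m⁻²·s³·A²) · m⁻² · (m⁻²·cd) · (kg²·m⁴·s⁻⁴) · (kg·m²·s⁻³) = kg⁻¹·m·s⁻²·mol·cd.
Both reduce to kg⁻¹·m·s⁻²·mol·cd.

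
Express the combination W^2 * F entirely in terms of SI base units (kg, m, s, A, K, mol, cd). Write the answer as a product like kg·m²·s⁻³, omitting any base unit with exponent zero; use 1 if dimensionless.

W = J/s (power = energy per time),
    = kg·m²·s⁻³.
So W² = kg²·m⁴·s⁻⁶.
F = C/V (capacitance = charge per voltage),
    = A·s/(kg·m²·s⁻³·A⁻¹) (substituting C and V),
    = kg⁻¹·m⁻²·s⁴·A².
Combining: W²·F = (kg²·m⁴·s⁻⁶) · (kg⁻¹·m⁻²·s⁴·A²) = kg·m²·s⁻²·A².

kg·m²·s⁻²·A²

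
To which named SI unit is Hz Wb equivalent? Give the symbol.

V

Hz = s⁻¹.
Wb = kg·m²·s⁻²·A⁻¹.
Combining: Hz·Wb = s⁻¹ · (kg·m²·s⁻²·A⁻¹) = kg·m²·s⁻³·A⁻¹.
kg·m²·s⁻³·A⁻¹ is the base-SI form of the volt.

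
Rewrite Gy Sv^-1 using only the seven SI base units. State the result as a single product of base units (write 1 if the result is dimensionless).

Gy = m²·s⁻².
Sv = m²·s⁻².
So Sv⁻¹ = m⁻²·s².
Combining: Gy·Sv⁻¹ = (m²·s⁻²) · (m⁻²·s²) = 1.

1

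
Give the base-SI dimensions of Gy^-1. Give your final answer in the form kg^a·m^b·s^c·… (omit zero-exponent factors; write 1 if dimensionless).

m⁻²·s²

Gy = m²·s⁻².
So Gy⁻¹ = m⁻²·s².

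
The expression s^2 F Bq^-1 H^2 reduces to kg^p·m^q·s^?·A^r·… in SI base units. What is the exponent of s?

F = C/V (capacitance = charge per voltage),
    = A·s/(kg·m²·s⁻³·A⁻¹) (substituting C and V),
    = kg⁻¹·m⁻²·s⁴·A².
Bq = 1/s = s⁻¹ (activity is decays per second).
So Bq⁻¹ = s.
H = Wb/A (inductance = flux per current),
    = kg·m²·s⁻²·A⁻².
So H² = kg²·m⁴·s⁻⁴·A⁻⁴.
Combining: s²·F·Bq⁻¹·H² = s² · (kg⁻¹·m⁻²·s⁴·A²) · s · (kg²·m⁴·s⁻⁴·A⁻⁴) = kg·m²·s³·A⁻².
The exponent of s is 3.

3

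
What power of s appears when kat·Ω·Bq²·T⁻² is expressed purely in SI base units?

-2

kat = mol/s = s⁻¹·mol (catalytic activity).
Ω = V/A (resistance = voltage per current),
    = kg·m²·s⁻³·A⁻².
Bq = 1/s = s⁻¹ (activity is decays per second).
So Bq² = s⁻².
T = Wb/m² (flux density = flux per area),
    = kg·s⁻²·A⁻¹.
So T⁻² = kg⁻²·s⁴·A².
Combining: kat·Ω·Bq²·T⁻² = (s⁻¹·mol) · (kg·m²·s⁻³·A⁻²) · s⁻² · (kg⁻²·s⁴·A²) = kg⁻¹·m²·s⁻²·mol.
The exponent of s is -2.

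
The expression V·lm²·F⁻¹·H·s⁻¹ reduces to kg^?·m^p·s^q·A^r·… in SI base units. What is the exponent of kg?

3

V = W/A (potential = power per current),
    = kg·m²·s⁻³·A⁻¹.
lm = cd·sr = cd (luminous flux; sr is dimensionless).
So lm² = cd².
F = C/V (capacitance = charge per voltage),
    = A·s/(kg·m²·s⁻³·A⁻¹) (substituting C and V),
    = kg⁻¹·m⁻²·s⁴·A².
So F⁻¹ = kg·m²·s⁻⁴·A⁻².
H = Wb/A (inductance = flux per current),
    = kg·m²·s⁻²·A⁻².
Combining: V·lm²·F⁻¹·H·s⁻¹ = (kg·m²·s⁻³·A⁻¹) · cd² · (kg·m²·s⁻⁴·A⁻²) · (kg·m²·s⁻²·A⁻²) · s⁻¹ = kg³·m⁶·s⁻¹⁰·A⁻⁵·cd².
The exponent of kg is 3.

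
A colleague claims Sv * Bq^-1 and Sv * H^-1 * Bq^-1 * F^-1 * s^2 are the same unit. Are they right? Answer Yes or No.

Left side:
  Sv = J/kg (equivalent dose = energy per mass),
      = m²·s⁻².
  Bq = 1/s = s⁻¹ (activity is decays per second).
  So Bq⁻¹ = s.
  Combining: Sv·Bq⁻¹ = (m²·s⁻²) · s = m²·s⁻¹.
Right side:
  Sv = m²·s⁻².
  H = kg·m²·s⁻²·A⁻².
  So H⁻¹ = kg⁻¹·m⁻²·s²·A².
  Bq = s⁻¹.
  So Bq⁻¹ = s.
  F = kg⁻¹·m⁻²·s⁴·A².
  So F⁻¹ = kg·m²·s⁻⁴·A⁻².
  Combining: Sv·H⁻¹·Bq⁻¹·F⁻¹·s² = (m²·s⁻²) · (kg⁻¹·m⁻²·s²·A²) · s · (kg·m²·s⁻⁴·A⁻²) · s² = m²·s⁻¹.
Both reduce to m²·s⁻¹.

Yes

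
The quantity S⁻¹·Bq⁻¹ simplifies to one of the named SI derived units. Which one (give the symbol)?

S = kg⁻¹·m⁻²·s³·A².
So S⁻¹ = kg·m²·s⁻³·A⁻².
Bq = s⁻¹.
So Bq⁻¹ = s.
Combining: S⁻¹·Bq⁻¹ = (kg·m²·s⁻³·A⁻²) · s = kg·m²·s⁻²·A⁻².
kg·m²·s⁻²·A⁻² is the base-SI form of the henry.

H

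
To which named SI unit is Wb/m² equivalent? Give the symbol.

T

Wb = V·s (flux: a volt is a weber per second),
    = kg·m²·s⁻²·A⁻¹.
Combining: Wb·m⁻² = (kg·m²·s⁻²·A⁻¹) · m⁻² = kg·s⁻²·A⁻¹.
kg·s⁻²·A⁻¹ is the base-SI form of the tesla.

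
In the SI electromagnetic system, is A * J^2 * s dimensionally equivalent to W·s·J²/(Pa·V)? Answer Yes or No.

No

Left side:
  J = N·m (work = force × distance),
      = kg·m²·s⁻².
  So J² = kg²·m⁴·s⁻⁴.
  Combining: A·J²·s = A · (kg²·m⁴·s⁻⁴) · s = kg²·m⁴·s⁻³·A.
Right side:
  W = kg·m²·s⁻³.
  Pa = kg·m⁻¹·s⁻².
  So Pa⁻¹ = kg⁻¹·m·s².
  V = kg·m²·s⁻³·A⁻¹.
  So V⁻¹ = kg⁻¹·m⁻²·s³·A.
  J = kg·m²·s⁻².
  So J² = kg²·m⁴·s⁻⁴.
  Combining: W·Pa⁻¹·s·V⁻¹·J² = (kg·m²·s⁻³) · (kg⁻¹·m·s²) · s · (kg⁻¹·m⁻²·s³·A) · (kg²·m⁴·s⁻⁴) = kg·m⁵·s⁻¹·A.
Left is kg²·m⁴·s⁻³·A; right is kg·m⁵·s⁻¹·A — different.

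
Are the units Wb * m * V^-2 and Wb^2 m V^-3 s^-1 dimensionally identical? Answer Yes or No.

Yes

Left side:
  Wb = kg·m²·s⁻²·A⁻¹.
  V = kg·m²·s⁻³·A⁻¹.
  So V⁻² = kg⁻²·m⁻⁴·s⁶·A².
  Combining: Wb·m·V⁻² = (kg·m²·s⁻²·A⁻¹) · m · (kg⁻²·m⁻⁴·s⁶·A²) = kg⁻¹·m⁻¹·s⁴·A.
Right side:
  Wb = V·s (flux: a volt is a weber per second),
      = kg·m²·s⁻²·A⁻¹.
  So Wb² = kg²·m⁴·s⁻⁴·A⁻².
  V = W/A (potential = power per current),
      = kg·m²·s⁻³·A⁻¹.
  So V⁻³ = kg⁻³·m⁻⁶·s⁹·A³.
  Combining: Wb²·m·V⁻³·s⁻¹ = (kg²·m⁴·s⁻⁴·A⁻²) · m · (kg⁻³·m⁻⁶·s⁹·A³) · s⁻¹ = kg⁻¹·m⁻¹·s⁴·A.
Both reduce to kg⁻¹·m⁻¹·s⁴·A.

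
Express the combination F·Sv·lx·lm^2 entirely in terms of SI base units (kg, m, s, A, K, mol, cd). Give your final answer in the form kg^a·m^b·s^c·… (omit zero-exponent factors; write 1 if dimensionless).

kg⁻¹·m⁻²·s²·A²·cd³

F = C/V (capacitance = charge per voltage),
    = A·s/(kg·m²·s⁻³·A⁻¹) (substituting C and V),
    = kg⁻¹·m⁻²·s⁴·A².
Sv = J/kg (equivalent dose = energy per mass),
    = m²·s⁻².
lx = lm/m² (illuminance = luminous flux per area),
    = m⁻²·cd.
lm = cd·sr = cd (luminous flux; sr is dimensionless).
So lm² = cd².
Combining: F·Sv·lx·lm² = (kg⁻¹·m⁻²·s⁴·A²) · (m²·s⁻²) · (m⁻²·cd) · cd² = kg⁻¹·m⁻²·s²·A²·cd³.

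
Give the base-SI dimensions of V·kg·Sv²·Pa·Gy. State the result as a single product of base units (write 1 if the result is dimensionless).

kg³·m⁷·s⁻¹¹·A⁻¹

V = kg·m²·s⁻³·A⁻¹.
Sv = m²·s⁻².
So Sv² = m⁴·s⁻⁴.
Pa = kg·m⁻¹·s⁻².
Gy = m²·s⁻².
Combining: V·kg·Sv²·Pa·Gy = (kg·m²·s⁻³·A⁻¹) · kg · (m⁴·s⁻⁴) · (kg·m⁻¹·s⁻²) · (m²·s⁻²) = kg³·m⁷·s⁻¹¹·A⁻¹.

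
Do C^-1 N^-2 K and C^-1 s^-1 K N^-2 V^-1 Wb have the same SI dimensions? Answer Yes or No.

Yes

Left side:
  C = s·A.
  So C⁻¹ = s⁻¹·A⁻¹.
  N = kg·m·s⁻².
  So N⁻² = kg⁻²·m⁻²·s⁴.
  Combining: C⁻¹·N⁻²·K = (s⁻¹·A⁻¹) · (kg⁻²·m⁻²·s⁴) · K = kg⁻²·m⁻²·s³·A⁻¹·K.
Right side:
  C = A·s = s·A (charge = current × time).
  So C⁻¹ = s⁻¹·A⁻¹.
  N = kg·m/s² = kg·m·s⁻² (force = mass × acceleration).
  So N⁻² = kg⁻²·m⁻²·s⁴.
  V = W/A (potential = power per current),
      = kg·m²·s⁻³·A⁻¹.
  So V⁻¹ = kg⁻¹·m⁻²·s³·A.
  Wb = V·s (flux: a volt is a weber per second),
      = kg·m²·s⁻²·A⁻¹.
  Combining: C⁻¹·s⁻¹·K·N⁻²·V⁻¹·Wb = (s⁻¹·A⁻¹) · s⁻¹ · K · (kg⁻²·m⁻²·s⁴) · (kg⁻¹·m⁻²·s³·A) · (kg·m²·s⁻²·A⁻¹) = kg⁻²·m⁻²·s³·A⁻¹·K.
Both reduce to kg⁻²·m⁻²·s³·A⁻¹·K.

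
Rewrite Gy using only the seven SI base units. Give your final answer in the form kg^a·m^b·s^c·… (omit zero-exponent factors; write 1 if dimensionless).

Gy = m²·s⁻².

m²·s⁻²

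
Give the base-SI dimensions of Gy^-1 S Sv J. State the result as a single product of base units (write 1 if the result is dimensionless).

Gy = J/kg (absorbed dose = energy per mass),
    = m²·s⁻².
So Gy⁻¹ = m⁻²·s².
S = 1/Ω (conductance is reciprocal resistance),
    = kg⁻¹·m⁻²·s³·A².
Sv = J/kg (equivalent dose = energy per mass),
    = m²·s⁻².
J = N·m (work = force × distance),
    = kg·m²·s⁻².
Combining: Gy⁻¹·S·Sv·J = (m⁻²·s²) · (kg⁻¹·m⁻²·s³·A²) · (m²·s⁻²) · (kg·m²·s⁻²) = s·A².

s·A²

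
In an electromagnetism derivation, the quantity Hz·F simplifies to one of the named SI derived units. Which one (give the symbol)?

S

Hz = 1/s = s⁻¹ (frequency is cycles per second).
F = C/V (capacitance = charge per voltage),
    = A·s/(kg·m²·s⁻³·A⁻¹) (substituting C and V),
    = kg⁻¹·m⁻²·s⁴·A².
Combining: Hz·F = s⁻¹ · (kg⁻¹·m⁻²·s⁴·A²) = kg⁻¹·m⁻²·s³·A².
kg⁻¹·m⁻²·s³·A² is the base-SI form of the siemens.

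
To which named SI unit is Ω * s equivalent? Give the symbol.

Ω = V/A (resistance = voltage per current),
    = kg·m²·s⁻³·A⁻².
Combining: Ω·s = (kg·m²·s⁻³·A⁻²) · s = kg·m²·s⁻²·A⁻².
kg·m²·s⁻²·A⁻² is the base-SI form of the henry.

H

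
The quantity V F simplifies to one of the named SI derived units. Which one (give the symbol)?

V = W/A (potential = power per current),
    = kg·m²·s⁻³·A⁻¹.
F = C/V (capacitance = charge per voltage),
    = A·s/(kg·m²·s⁻³·A⁻¹) (substituting C and V),
    = kg⁻¹·m⁻²·s⁴·A².
Combining: V·F = (kg·m²·s⁻³·A⁻¹) · (kg⁻¹·m⁻²·s⁴·A²) = s·A.
s·A is the base-SI form of the coulomb.

C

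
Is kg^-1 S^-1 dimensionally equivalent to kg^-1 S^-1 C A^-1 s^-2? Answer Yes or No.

Left side:
  S = kg⁻¹·m⁻²·s³·A².
  So S⁻¹ = kg·m²·s⁻³·A⁻².
  Combining: kg⁻¹·S⁻¹ = kg⁻¹ · (kg·m²·s⁻³·A⁻²) = m²·s⁻³·A⁻².
Right side:
  S = 1/Ω (conductance is reciprocal resistance),
      = kg⁻¹·m⁻²·s³·A².
  So S⁻¹ = kg·m²·s⁻³·A⁻².
  C = A·s = s·A (charge = current × time).
  Combining: kg⁻¹·S⁻¹·C·A⁻¹·s⁻² = kg⁻¹ · (kg·m²·s⁻³·A⁻²) · (s·A) · A⁻¹ · s⁻² = m²·s⁻⁴·A⁻².
Left is m²·s⁻³·A⁻²; right is m²·s⁻⁴·A⁻² — different.

No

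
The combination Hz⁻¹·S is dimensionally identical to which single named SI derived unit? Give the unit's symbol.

Hz = 1/s = s⁻¹ (frequency is cycles per second).
So Hz⁻¹ = s.
S = 1/Ω (conductance is reciprocal resistance),
    = kg⁻¹·m⁻²·s³·A².
Combining: Hz⁻¹·S = s · (kg⁻¹·m⁻²·s³·A²) = kg⁻¹·m⁻²·s⁴·A².
kg⁻¹·m⁻²·s⁴·A² is the base-SI form of the farad.

F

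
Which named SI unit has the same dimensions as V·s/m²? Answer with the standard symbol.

V = W/A (potential = power per current),
    = kg·m²·s⁻³·A⁻¹.
Combining: m⁻²·V·s = m⁻² · (kg·m²·s⁻³·A⁻¹) · s = kg·s⁻²·A⁻¹.
kg·s⁻²·A⁻¹ is the base-SI form of the tesla.

T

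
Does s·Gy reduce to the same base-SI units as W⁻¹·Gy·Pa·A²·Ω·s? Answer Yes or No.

Left side:
  Gy = J/kg (absorbed dose = energy per mass),
      = m²·s⁻².
  Combining: s·Gy = s · (m²·s⁻²) = m²·s⁻¹.
Right side:
  W = kg·m²·s⁻³.
  So W⁻¹ = kg⁻¹·m⁻²·s³.
  Gy = m²·s⁻².
  Pa = kg·m⁻¹·s⁻².
  Ω = kg·m²·s⁻³·A⁻².
  Combining: W⁻¹·Gy·Pa·A²·Ω·s = (kg⁻¹·m⁻²·s³) · (m²·s⁻²) · (kg·m⁻¹·s⁻²) · A² · (kg·m²·s⁻³·A⁻²) · s = kg·m·s⁻³.
Left is m²·s⁻¹; right is kg·m·s⁻³ — different.

No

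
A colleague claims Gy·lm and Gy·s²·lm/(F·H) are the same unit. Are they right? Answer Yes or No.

Left side:
  Gy = m²·s⁻².
  lm = cd.
  Combining: Gy·lm = (m²·s⁻²) · cd = m²·s⁻²·cd.
Right side:
  Gy = J/kg (absorbed dose = energy per mass),
      = m²·s⁻².
  F = C/V (capacitance = charge per voltage),
      = A·s/(kg·m²·s⁻³·A⁻¹) (substituting C and V),
      = kg⁻¹·m⁻²·s⁴·A².
  So F⁻¹ = kg·m²·s⁻⁴·A⁻².
  H = Wb/A (inductance = flux per current),
      = kg·m²·s⁻²·A⁻².
  So H⁻¹ = kg⁻¹·m⁻²·s²·A².
  lm = cd·sr = cd (luminous flux; sr is dimensionless).
  Combining: Gy·F⁻¹·H⁻¹·s²·lm = (m²·s⁻²) · (kg·m²·s⁻⁴·A⁻²) · (kg⁻¹·m⁻²·s²·A²) · s² · cd = m²·s⁻²·cd.
Both reduce to m²·s⁻²·cd.

Yes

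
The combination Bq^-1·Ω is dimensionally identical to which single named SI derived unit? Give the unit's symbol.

Bq = s⁻¹.
So Bq⁻¹ = s.
Ω = kg·m²·s⁻³·A⁻².
Combining: Bq⁻¹·Ω = s · (kg·m²·s⁻³·A⁻²) = kg·m²·s⁻²·A⁻².
kg·m²·s⁻²·A⁻² is the base-SI form of the henry.

H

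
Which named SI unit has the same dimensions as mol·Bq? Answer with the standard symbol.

Bq = 1/s = s⁻¹ (activity is decays per second).
Combining: mol·Bq = mol · s⁻¹ = s⁻¹·mol.
s⁻¹·mol is the base-SI form of the katal.

kat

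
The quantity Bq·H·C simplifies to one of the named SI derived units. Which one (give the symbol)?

Bq = 1/s = s⁻¹ (activity is decays per second).
H = Wb/A (inductance = flux per current),
    = kg·m²·s⁻²·A⁻².
C = A·s = s·A (charge = current × time).
Combining: Bq·H·C = s⁻¹ · (kg·m²·s⁻²·A⁻²) · (s·A) = kg·m²·s⁻²·A⁻¹.
kg·m²·s⁻²·A⁻¹ is the base-SI form of the weber.

Wb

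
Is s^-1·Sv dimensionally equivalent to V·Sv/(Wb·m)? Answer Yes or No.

No

Left side:
  Sv = J/kg (equivalent dose = energy per mass),
      = m²·s⁻².
  Combining: s⁻¹·Sv = s⁻¹ · (m²·s⁻²) = m²·s⁻³.
Right side:
  V = W/A (potential = power per current),
      = kg·m²·s⁻³·A⁻¹.
  Sv = J/kg (equivalent dose = energy per mass),
      = m²·s⁻².
  Wb = V·s (flux: a volt is a weber per second),
      = kg·m²·s⁻²·A⁻¹.
  So Wb⁻¹ = kg⁻¹·m⁻²·s²·A.
  Combining: V·Sv·Wb⁻¹·m⁻¹ = (kg·m²·s⁻³·A⁻¹) · (m²·s⁻²) · (kg⁻¹·m⁻²·s²·A) · m⁻¹ = m·s⁻³.
Left is m²·s⁻³; right is m·s⁻³ — different.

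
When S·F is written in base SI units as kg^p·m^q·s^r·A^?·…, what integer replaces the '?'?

4

S = 1/Ω (conductance is reciprocal resistance),
    = kg⁻¹·m⁻²·s³·A².
F = C/V (capacitance = charge per voltage),
    = A·s/(kg·m²·s⁻³·A⁻¹) (substituting C and V),
    = kg⁻¹·m⁻²·s⁴·A².
Combining: S·F = (kg⁻¹·m⁻²·s³·A²) · (kg⁻¹·m⁻²·s⁴·A²) = kg⁻²·m⁻⁴·s⁷·A⁴.
The exponent of A is 4.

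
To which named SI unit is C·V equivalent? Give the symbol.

C = A·s = s·A (charge = current × time).
V = W/A (potential = power per current),
    = kg·m²·s⁻³·A⁻¹.
Combining: C·V = (s·A) · (kg·m²·s⁻³·A⁻¹) = kg·m²·s⁻².
kg·m²·s⁻² is the base-SI form of the joule.

J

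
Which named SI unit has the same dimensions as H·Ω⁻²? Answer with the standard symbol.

H = kg·m²·s⁻²·A⁻².
Ω = kg·m²·s⁻³·A⁻².
So Ω⁻² = kg⁻²·m⁻⁴·s⁶·A⁴.
Combining: H·Ω⁻² = (kg·m²·s⁻²·A⁻²) · (kg⁻²·m⁻⁴·s⁶·A⁴) = kg⁻¹·m⁻²·s⁴·A².
kg⁻¹·m⁻²·s⁴·A² is the base-SI form of the farad.

F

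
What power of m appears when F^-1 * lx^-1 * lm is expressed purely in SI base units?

F = kg⁻¹·m⁻²·s⁴·A².
So F⁻¹ = kg·m²·s⁻⁴·A⁻².
lx = m⁻²·cd.
So lx⁻¹ = m²·cd⁻¹.
lm = cd.
Combining: F⁻¹·lx⁻¹·lm = (kg·m²·s⁻⁴·A⁻²) · (m²·cd⁻¹) · cd = kg·m⁴·s⁻⁴·A⁻².
The exponent of m is 4.

4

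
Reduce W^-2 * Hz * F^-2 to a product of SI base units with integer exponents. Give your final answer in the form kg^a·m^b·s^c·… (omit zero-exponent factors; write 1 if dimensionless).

W = J/s (power = energy per time),
    = kg·m²·s⁻³.
So W⁻² = kg⁻²·m⁻⁴·s⁶.
Hz = 1/s = s⁻¹ (frequency is cycles per second).
F = C/V (capacitance = charge per voltage),
    = A·s/(kg·m²·s⁻³·A⁻¹) (substituting C and V),
    = kg⁻¹·m⁻²·s⁴·A².
So F⁻² = kg²·m⁴·s⁻⁸·A⁻⁴.
Combining: W⁻²·Hz·F⁻² = (kg⁻²·m⁻⁴·s⁶) · s⁻¹ · (kg²·m⁴·s⁻⁸·A⁻⁴) = s⁻³·A⁻⁴.

s⁻³·A⁻⁴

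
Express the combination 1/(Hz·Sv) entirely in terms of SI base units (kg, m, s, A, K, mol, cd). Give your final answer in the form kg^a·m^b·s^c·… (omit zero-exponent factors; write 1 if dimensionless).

m⁻²·s³

Hz = s⁻¹.
So Hz⁻¹ = s.
Sv = m²·s⁻².
So Sv⁻¹ = m⁻²·s².
Combining: Hz⁻¹·Sv⁻¹ = s · (m⁻²·s²) = m⁻²·s³.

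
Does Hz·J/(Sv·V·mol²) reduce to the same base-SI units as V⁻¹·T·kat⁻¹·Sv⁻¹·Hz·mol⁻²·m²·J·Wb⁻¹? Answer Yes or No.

Left side:
  Sv = m²·s⁻².
  So Sv⁻¹ = m⁻²·s².
  Hz = s⁻¹.
  V = kg·m²·s⁻³·A⁻¹.
  So V⁻¹ = kg⁻¹·m⁻²·s³·A.
  J = kg·m²·s⁻².
  Combining: Sv⁻¹·Hz·V⁻¹·mol⁻²·J = (m⁻²·s²) · s⁻¹ · (kg⁻¹·m⁻²·s³·A) · mol⁻² · (kg·m²·s⁻²) = m⁻²·s²·A·mol⁻².
Right side:
  V = W/A (potential = power per current),
      = kg·m²·s⁻³·A⁻¹.
  So V⁻¹ = kg⁻¹·m⁻²·s³·A.
  T = Wb/m² (flux density = flux per area),
      = kg·s⁻²·A⁻¹.
  kat = mol/s = s⁻¹·mol (catalytic activity).
  So kat⁻¹ = s·mol⁻¹.
  Sv = J/kg (equivalent dose = energy per mass),
      = m²·s⁻².
  So Sv⁻¹ = m⁻²·s².
  Hz = 1/s = s⁻¹ (frequency is cycles per second).
  J = N·m (work = force × distance),
      = kg·m²·s⁻².
  Wb = V·s (flux: a volt is a weber per second),
      = kg·m²·s⁻²·A⁻¹.
  So Wb⁻¹ = kg⁻¹·m⁻²·s²·A.
  Combining: V⁻¹·T·kat⁻¹·Sv⁻¹·Hz·mol⁻²·m²·J·Wb⁻¹ = (kg⁻¹·m⁻²·s³·A) · (kg·s⁻²·A⁻¹) · (s·mol⁻¹) · (m⁻²·s²) · s⁻¹ · mol⁻² · m² · (kg·m²·s⁻²) · (kg⁻¹·m⁻²·s²·A) = m⁻²·s³·A·mol⁻³.
Left is m⁻²·s²·A·mol⁻²; right is m⁻²·s³·A·mol⁻³ — different.

No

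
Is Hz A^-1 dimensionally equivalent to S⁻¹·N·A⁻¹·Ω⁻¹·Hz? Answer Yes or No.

No

Left side:
  Hz = 1/s = s⁻¹ (frequency is cycles per second).
  Combining: Hz·A⁻¹ = s⁻¹ · A⁻¹ = s⁻¹·A⁻¹.
Right side:
  S = kg⁻¹·m⁻²·s³·A².
  So S⁻¹ = kg·m²·s⁻³·A⁻².
  N = kg·m·s⁻².
  Ω = kg·m²·s⁻³·A⁻².
  So Ω⁻¹ = kg⁻¹·m⁻²·s³·A².
  Hz = s⁻¹.
  Combining: S⁻¹·N·A⁻¹·Ω⁻¹·Hz = (kg·m²·s⁻³·A⁻²) · (kg·m·s⁻²) · A⁻¹ · (kg⁻¹·m⁻²·s³·A²) · s⁻¹ = kg·m·s⁻³·A⁻¹.
Left is s⁻¹·A⁻¹; right is kg·m·s⁻³·A⁻¹ — different.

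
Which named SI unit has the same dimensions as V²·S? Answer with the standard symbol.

W

V = kg·m²·s⁻³·A⁻¹.
So V² = kg²·m⁴·s⁻⁶·A⁻².
S = kg⁻¹·m⁻²·s³·A².
Combining: V²·S = (kg²·m⁴·s⁻⁶·A⁻²) · (kg⁻¹·m⁻²·s³·A²) = kg·m²·s⁻³.
kg·m²·s⁻³ is the base-SI form of the watt.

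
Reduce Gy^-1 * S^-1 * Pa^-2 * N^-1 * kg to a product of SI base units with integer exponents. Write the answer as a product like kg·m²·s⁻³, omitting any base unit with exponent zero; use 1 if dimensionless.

Gy = J/kg (absorbed dose = energy per mass),
    = m²·s⁻².
So Gy⁻¹ = m⁻²·s².
S = 1/Ω (conductance is reciprocal resistance),
    = kg⁻¹·m⁻²·s³·A².
So S⁻¹ = kg·m²·s⁻³·A⁻².
Pa = N/m² (pressure = force per area),
    = kg·m⁻¹·s⁻².
So Pa⁻² = kg⁻²·m²·s⁴.
N = kg·m/s² = kg·m·s⁻² (force = mass × acceleration).
So N⁻¹ = kg⁻¹·m⁻¹·s².
Combining: Gy⁻¹·S⁻¹·Pa⁻²·N⁻¹·kg = (m⁻²·s²) · (kg·m²·s⁻³·A⁻²) · (kg⁻²·m²·s⁴) · (kg⁻¹·m⁻¹·s²) · kg = kg⁻¹·m·s⁵·A⁻².

kg⁻¹·m·s⁵·A⁻²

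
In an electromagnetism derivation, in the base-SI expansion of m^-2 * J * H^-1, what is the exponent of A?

2

J = kg·m²·s⁻².
H = kg·m²·s⁻²·A⁻².
So H⁻¹ = kg⁻¹·m⁻²·s²·A².
Combining: m⁻²·J·H⁻¹ = m⁻² · (kg·m²·s⁻²) · (kg⁻¹·m⁻²·s²·A²) = m⁻²·A².
The exponent of A is 2.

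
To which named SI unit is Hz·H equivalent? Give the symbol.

Hz = s⁻¹.
H = kg·m²·s⁻²·A⁻².
Combining: Hz·H = s⁻¹ · (kg·m²·s⁻²·A⁻²) = kg·m²·s⁻³·A⁻².
kg·m²·s⁻³·A⁻² is the base-SI form of the ohm.

Ω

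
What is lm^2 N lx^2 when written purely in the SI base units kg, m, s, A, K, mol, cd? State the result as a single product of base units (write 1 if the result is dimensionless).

kg·m⁻³·s⁻²·cd⁴

lm = cd·sr = cd (luminous flux; sr is dimensionless).
So lm² = cd².
N = kg·m/s² = kg·m·s⁻² (force = mass × acceleration).
lx = lm/m² (illuminance = luminous flux per area),
    = m⁻²·cd.
So lx² = m⁻⁴·cd².
Combining: lm²·N·lx² = cd² · (kg·m·s⁻²) · (m⁻⁴·cd²) = kg·m⁻³·s⁻²·cd⁴.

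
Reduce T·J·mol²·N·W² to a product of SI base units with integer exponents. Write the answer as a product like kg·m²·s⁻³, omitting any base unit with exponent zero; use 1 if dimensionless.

T = kg·s⁻²·A⁻¹.
J = kg·m²·s⁻².
N = kg·m·s⁻².
W = kg·m²·s⁻³.
So W² = kg²·m⁴·s⁻⁶.
Combining: T·J·mol²·N·W² = (kg·s⁻²·A⁻¹) · (kg·m²·s⁻²) · mol² · (kg·m·s⁻²) · (kg²·m⁴·s⁻⁶) = kg⁵·m⁷·s⁻¹²·A⁻¹·mol².

kg⁵·m⁷·s⁻¹²·A⁻¹·mol²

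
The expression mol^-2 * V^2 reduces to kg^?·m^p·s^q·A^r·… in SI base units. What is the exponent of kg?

2

V = kg·m²·s⁻³·A⁻¹.
So V² = kg²·m⁴·s⁻⁶·A⁻².
Combining: mol⁻²·V² = mol⁻² · (kg²·m⁴·s⁻⁶·A⁻²) = kg²·m⁴·s⁻⁶·A⁻²·mol⁻².
The exponent of kg is 2.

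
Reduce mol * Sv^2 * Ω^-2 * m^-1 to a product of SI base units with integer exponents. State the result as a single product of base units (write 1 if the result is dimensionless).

kg⁻²·m⁻¹·s²·A⁴·mol

Sv = m²·s⁻².
So Sv² = m⁴·s⁻⁴.
Ω = kg·m²·s⁻³·A⁻².
So Ω⁻² = kg⁻²·m⁻⁴·s⁶·A⁴.
Combining: mol·Sv²·Ω⁻²·m⁻¹ = mol · (m⁴·s⁻⁴) · (kg⁻²·m⁻⁴·s⁶·A⁴) · m⁻¹ = kg⁻²·m⁻¹·s²·A⁴·mol.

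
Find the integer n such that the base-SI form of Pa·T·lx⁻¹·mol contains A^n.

Pa = N/m² (pressure = force per area),
    = kg·m⁻¹·s⁻².
T = Wb/m² (flux density = flux per area),
    = kg·s⁻²·A⁻¹.
lx = lm/m² (illuminance = luminous flux per area),
    = m⁻²·cd.
So lx⁻¹ = m²·cd⁻¹.
Combining: Pa·T·lx⁻¹·mol = (kg·m⁻¹·s⁻²) · (kg·s⁻²·A⁻¹) · (m²·cd⁻¹) · mol = kg²·m·s⁻⁴·A⁻¹·mol·cd⁻¹.
The exponent of A is -1.

-1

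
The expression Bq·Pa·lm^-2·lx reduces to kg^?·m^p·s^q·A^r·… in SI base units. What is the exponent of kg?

Bq = 1/s = s⁻¹ (activity is decays per second).
Pa = N/m² (pressure = force per area),
    = kg·m⁻¹·s⁻².
lm = cd·sr = cd (luminous flux; sr is dimensionless).
So lm⁻² = cd⁻².
lx = lm/m² (illuminance = luminous flux per area),
    = m⁻²·cd.
Combining: Bq·Pa·lm⁻²·lx = s⁻¹ · (kg·m⁻¹·s⁻²) · cd⁻² · (m⁻²·cd) = kg·m⁻³·s⁻³·cd⁻¹.
The exponent of kg is 1.

1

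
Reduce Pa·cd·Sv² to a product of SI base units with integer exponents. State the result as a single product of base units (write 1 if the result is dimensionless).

kg·m³·s⁻⁶·cd

Pa = kg·m⁻¹·s⁻².
Sv = m²·s⁻².
So Sv² = m⁴·s⁻⁴.
Combining: Pa·cd·Sv² = (kg·m⁻¹·s⁻²) · cd · (m⁴·s⁻⁴) = kg·m³·s⁻⁶·cd.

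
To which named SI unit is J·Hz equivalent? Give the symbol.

W

J = N·m (work = force × distance),
    = kg·m²·s⁻².
Hz = 1/s = s⁻¹ (frequency is cycles per second).
Combining: J·Hz = (kg·m²·s⁻²) · s⁻¹ = kg·m²·s⁻³.
kg·m²·s⁻³ is the base-SI form of the watt.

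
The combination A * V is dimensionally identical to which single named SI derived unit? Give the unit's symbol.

V = W/A (potential = power per current),
    = kg·m²·s⁻³·A⁻¹.
Combining: A·V = A · (kg·m²·s⁻³·A⁻¹) = kg·m²·s⁻³.
kg·m²·s⁻³ is the base-SI form of the watt.

W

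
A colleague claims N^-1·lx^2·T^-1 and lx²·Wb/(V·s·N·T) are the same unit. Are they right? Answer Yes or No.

Yes

Left side:
  N = kg·m·s⁻².
  So N⁻¹ = kg⁻¹·m⁻¹·s².
  lx = m⁻²·cd.
  So lx² = m⁻⁴·cd².
  T = kg·s⁻²·A⁻¹.
  So T⁻¹ = kg⁻¹·s²·A.
  Combining: N⁻¹·lx²·T⁻¹ = (kg⁻¹·m⁻¹·s²) · (m⁻⁴·cd²) · (kg⁻¹·s²·A) = kg⁻²·m⁻⁵·s⁴·A·cd².
Right side:
  V = W/A (potential = power per current),
      = kg·m²·s⁻³·A⁻¹.
  So V⁻¹ = kg⁻¹·m⁻²·s³·A.
  lx = lm/m² (illuminance = luminous flux per area),
      = m⁻²·cd.
  So lx² = m⁻⁴·cd².
  N = kg·m/s² = kg·m·s⁻² (force = mass × acceleration).
  So N⁻¹ = kg⁻¹·m⁻¹·s².
  Wb = V·s (flux: a volt is a weber per second),
      = kg·m²·s⁻²·A⁻¹.
  T = Wb/m² (flux density = flux per area),
      = kg·s⁻²·A⁻¹.
  So T⁻¹ = kg⁻¹·s²·A.
  Combining: V⁻¹·lx²·s⁻¹·N⁻¹·Wb·T⁻¹ = (kg⁻¹·m⁻²·s³·A) · (m⁻⁴·cd²) · s⁻¹ · (kg⁻¹·m⁻¹·s²) · (kg·m²·s⁻²·A⁻¹) · (kg⁻¹·s²·A) = kg⁻²·m⁻⁵·s⁴·A·cd².
Both reduce to kg⁻²·m⁻⁵·s⁴·A·cd².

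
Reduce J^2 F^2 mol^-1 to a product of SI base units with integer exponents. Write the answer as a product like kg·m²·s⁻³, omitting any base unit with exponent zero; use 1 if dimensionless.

s⁴·A⁴·mol⁻¹

J = kg·m²·s⁻².
So J² = kg²·m⁴·s⁻⁴.
F = kg⁻¹·m⁻²·s⁴·A².
So F² = kg⁻²·m⁻⁴·s⁸·A⁴.
Combining: J²·F²·mol⁻¹ = (kg²·m⁴·s⁻⁴) · (kg⁻²·m⁻⁴·s⁸·A⁴) · mol⁻¹ = s⁴·A⁴·mol⁻¹.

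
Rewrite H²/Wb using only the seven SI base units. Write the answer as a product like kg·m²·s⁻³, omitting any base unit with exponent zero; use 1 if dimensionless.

H = Wb/A (inductance = flux per current),
    = kg·m²·s⁻²·A⁻².
So H² = kg²·m⁴·s⁻⁴·A⁻⁴.
Wb = V·s (flux: a volt is a weber per second),
    = kg·m²·s⁻²·A⁻¹.
So Wb⁻¹ = kg⁻¹·m⁻²·s²·A.
Combining: H²·Wb⁻¹ = (kg²·m⁴·s⁻⁴·A⁻⁴) · (kg⁻¹·m⁻²·s²·A) = kg·m²·s⁻²·A⁻³.

kg·m²·s⁻²·A⁻³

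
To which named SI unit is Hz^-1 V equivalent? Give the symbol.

Hz = 1/s = s⁻¹ (frequency is cycles per second).
So Hz⁻¹ = s.
V = W/A (potential = power per current),
    = kg·m²·s⁻³·A⁻¹.
Combining: Hz⁻¹·V = s · (kg·m²·s⁻³·A⁻¹) = kg·m²·s⁻²·A⁻¹.
kg·m²·s⁻²·A⁻¹ is the base-SI form of the weber.

Wb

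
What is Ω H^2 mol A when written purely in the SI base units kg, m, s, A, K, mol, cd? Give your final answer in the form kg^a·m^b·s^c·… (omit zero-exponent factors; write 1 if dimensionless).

kg³·m⁶·s⁻⁷·A⁻⁵·mol

Ω = V/A (resistance = voltage per current),
    = kg·m²·s⁻³·A⁻².
H = Wb/A (inductance = flux per current),
    = kg·m²·s⁻²·A⁻².
So H² = kg²·m⁴·s⁻⁴·A⁻⁴.
Combining: Ω·H²·mol·A = (kg·m²·s⁻³·A⁻²) · (kg²·m⁴·s⁻⁴·A⁻⁴) · mol · A = kg³·m⁶·s⁻⁷·A⁻⁵·mol.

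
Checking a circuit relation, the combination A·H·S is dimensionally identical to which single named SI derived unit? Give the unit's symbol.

C

H = kg·m²·s⁻²·A⁻².
S = kg⁻¹·m⁻²·s³·A².
Combining: A·H·S = A · (kg·m²·s⁻²·A⁻²) · (kg⁻¹·m⁻²·s³·A²) = s·A.
s·A is the base-SI form of the coulomb.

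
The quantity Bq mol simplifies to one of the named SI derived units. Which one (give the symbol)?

Bq = 1/s = s⁻¹ (activity is decays per second).
Combining: Bq·mol = s⁻¹ · mol = s⁻¹·mol.
s⁻¹·mol is the base-SI form of the katal.

kat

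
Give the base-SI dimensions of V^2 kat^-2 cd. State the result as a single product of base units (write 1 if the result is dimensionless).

kg²·m⁴·s⁻⁴·A⁻²·mol⁻²·cd

V = W/A (potential = power per current),
    = kg·m²·s⁻³·A⁻¹.
So V² = kg²·m⁴·s⁻⁶·A⁻².
kat = mol/s = s⁻¹·mol (catalytic activity).
So kat⁻² = s²·mol⁻².
Combining: V²·kat⁻²·cd = (kg²·m⁴·s⁻⁶·A⁻²) · (s²·mol⁻²) · cd = kg²·m⁴·s⁻⁴·A⁻²·mol⁻²·cd.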